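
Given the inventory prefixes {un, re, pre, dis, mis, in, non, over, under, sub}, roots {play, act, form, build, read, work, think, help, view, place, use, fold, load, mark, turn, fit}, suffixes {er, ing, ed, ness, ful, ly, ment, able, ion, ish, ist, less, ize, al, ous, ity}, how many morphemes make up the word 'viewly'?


Segmenting 'viewly' against the inventory:
  'view' -> root (morpheme 1)
  'ly' -> suffix (morpheme 2)
Total morphemes: 2

2


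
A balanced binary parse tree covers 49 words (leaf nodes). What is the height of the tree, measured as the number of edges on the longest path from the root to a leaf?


In a balanced binary tree with n leaves the deepest leaf is ceil(log2(n)) edges below the root.
log2(49) = 5.6147
ceil(5.6147) = 6
height (edges) = 6

6


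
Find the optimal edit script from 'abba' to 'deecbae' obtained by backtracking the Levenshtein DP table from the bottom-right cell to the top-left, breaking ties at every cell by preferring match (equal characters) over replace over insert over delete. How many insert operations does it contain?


Edit distance = 5. Backtracking from cell (4, 7) with preference match > replace > insert > delete,
then listing the resulting alignment 'abba' -> 'deecbae' left to right:
  Step 1: insert 'd' [insertion #1]
  Step 2: insert 'e' [insertion #2]
  Step 3: replace a->e
  Step 4: replace b->c
  Step 5: keep 'b'
  Step 6: keep 'a'
  Step 7: insert 'e' [insertion #3]
Total insertions: 3

3


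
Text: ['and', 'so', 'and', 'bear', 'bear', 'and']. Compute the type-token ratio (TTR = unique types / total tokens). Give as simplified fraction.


Tokens: 6
Unique types: ('and', 'bear', 'so') = 3
TTR = 3/6
Simplify: divide both by 3 -> 1/2
TTR = 1/2

1/2


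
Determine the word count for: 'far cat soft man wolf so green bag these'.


Counting words by splitting on spaces:
  Word 1: 'far'
  Word 2: 'cat'
  Word 3: 'soft'
  Word 4: 'man'
  Word 5: 'wolf'
  Word 6: 'so'
  Word 7: 'green'
  Word 8: 'bag'
  Word 9: 'these'
Total words: 9

9


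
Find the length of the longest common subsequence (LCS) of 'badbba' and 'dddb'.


DP table for LCS of 'badbba' and 'dddb':
       d  d  d  b
    0  0  0  0  0
  b 0  0  0  0  1
  a 0  0  0  0  1
  d 0  1  1  1  1
  b 0  1  1  1  2
  b 0  1  1  1  2
  a 0  1  1  1  2
LCS: 'db'
LCS length = 2

2


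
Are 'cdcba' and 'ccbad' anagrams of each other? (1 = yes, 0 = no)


Sort characters of 'cdcba': 'abccd'
Sort characters of 'ccbad': 'abccd'
Sorted forms match -> they ARE anagrams
Result: 1

1


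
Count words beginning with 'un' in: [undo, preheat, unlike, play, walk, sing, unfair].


Checking each word for prefix 'un':
  'undo' -> YES, starts with 'un' (count: 1)
  'preheat' -> no (count: 1)
  'unlike' -> YES, starts with 'un' (count: 2)
  'play' -> no (count: 2)
  'walk' -> no (count: 2)
  'sing' -> no (count: 2)
  'unfair' -> YES, starts with 'un' (count: 3)
Total with prefix 'un': 3

3


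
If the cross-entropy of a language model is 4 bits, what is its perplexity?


Perplexity formula: PP = 2^H
H = 4
PP = 2^4
Steps: 2^1 = 2, 2^2 = 4, 2^3 = 8, 2^4 = 16
PP = 16

16


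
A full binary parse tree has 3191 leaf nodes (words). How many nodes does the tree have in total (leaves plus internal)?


Leaf nodes (terminals): 3191
Internal nodes = n - 1 = 3191 - 1 = 3190
Total = leaves + internal = 3191 + 3190 = 6381

6381


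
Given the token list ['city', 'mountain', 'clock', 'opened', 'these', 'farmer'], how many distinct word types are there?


Listing all tokens and tracking unique types:
  Token 1: 'city' -> NEW (unique so far: 1)
  Token 2: 'mountain' -> NEW (unique so far: 2)
  Token 3: 'clock' -> NEW (unique so far: 3)
  Token 4: 'opened' -> NEW (unique so far: 4)
  Token 5: 'these' -> NEW (unique so far: 5)
  Token 6: 'farmer' -> NEW (unique so far: 6)
Unique types: ('city', 'clock', 'farmer', 'mountain', 'opened', 'these')
Vocabulary size: 6

6


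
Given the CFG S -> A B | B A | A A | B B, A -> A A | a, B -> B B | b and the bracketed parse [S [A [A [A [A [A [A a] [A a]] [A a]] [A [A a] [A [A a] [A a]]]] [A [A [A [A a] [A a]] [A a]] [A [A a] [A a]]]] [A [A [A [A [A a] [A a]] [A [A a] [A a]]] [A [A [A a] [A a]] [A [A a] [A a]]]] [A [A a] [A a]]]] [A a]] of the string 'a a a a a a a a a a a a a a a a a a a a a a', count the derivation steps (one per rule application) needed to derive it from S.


Every bracketed nonterminal node [X ...] in the tree is produced by exactly one rule application.
Reading the tree off as a leftmost derivation:
  Step 1: S  =>  A A   (applied S -> A A)
  Step 2: A A  =>  A A A   (applied A -> A A)
  Step 3: A A A  =>  A A A A   (applied A -> A A)
  Step 4: A A A A  =>  A A A A A   (applied A -> A A)
  Step 5: A A A A A  =>  A A A A A A   (applied A -> A A)
  Step 6: A A A A A A  =>  A A A A A A A   (applied A -> A A)
  Step 7: A A A A A A A  =>  a A A A A A A   (applied A -> a)
  Step 8: a A A A A A A  =>  a a A A A A A   (applied A -> a)
  Step 9: a a A A A A A  =>  a a a A A A A   (applied A -> a)
  Step 10: a a a A A A A  =>  a a a A A A A A   (applied A -> A A)
  Step 11: a a a A A A A A  =>  a a a a A A A A   (applied A -> a)
  Step 12: a a a a A A A A  =>  a a a a A A A A A   (applied A -> A A)
  Step 13: a a a a A A A A A  =>  a a a a a A A A A   (applied A -> a)
  Step 14: a a a a a A A A A  =>  a a a a a a A A A   (applied A -> a)
  Step 15: a a a a a a A A A  =>  a a a a a a A A A A   (applied A -> A A)
  Step 16: a a a a a a A A A A  =>  a a a a a a A A A A A   (applied A -> A A)
  Step 17: a a a a a a A A A A A  =>  a a a a a a A A A A A A   (applied A -> A A)
  Step 18: a a a a a a A A A A A A  =>  a a a a a a a A A A A A   (applied A -> a)
  Step 19: a a a a a a a A A A A A  =>  a a a a a a a a A A A A   (applied A -> a)
  Step 20: a a a a a a a a A A A A  =>  a a a a a a a a a A A A   (applied A -> a)
  Step 21: a a a a a a a a a A A A  =>  a a a a a a a a a A A A A   (applied A -> A A)
  Step 22: a a a a a a a a a A A A A  =>  a a a a a a a a a a A A A   (applied A -> a)
  Step 23: a a a a a a a a a a A A A  =>  a a a a a a a a a a a A A   (applied A -> a)
  Step 24: a a a a a a a a a a a A A  =>  a a a a a a a a a a a A A A   (applied A -> A A)
  Step 25: a a a a a a a a a a a A A A  =>  a a a a a a a a a a a A A A A   (applied A -> A A)
  Step 26: a a a a a a a a a a a A A A A  =>  a a a a a a a a a a a A A A A A   (applied A -> A A)
  Step 27: a a a a a a a a a a a A A A A A  =>  a a a a a a a a a a a A A A A A A   (applied A -> A A)
  Step 28: a a a a a a a a a a a A A A A A A  =>  a a a a a a a a a a a a A A A A A   (applied A -> a)
  Step 29: a a a a a a a a a a a a A A A A A  =>  a a a a a a a a a a a a a A A A A   (applied A -> a)
  Step 30: a a a a a a a a a a a a a A A A A  =>  a a a a a a a a a a a a a A A A A A   (applied A -> A A)
  Step 31: a a a a a a a a a a a a a A A A A A  =>  a a a a a a a a a a a a a a A A A A   (applied A -> a)
  Step 32: a a a a a a a a a a a a a a A A A A  =>  a a a a a a a a a a a a a a a A A A   (applied A -> a)
  Step 33: a a a a a a a a a a a a a a a A A A  =>  a a a a a a a a a a a a a a a A A A A   (applied A -> A A)
  Step 34: a a a a a a a a a a a a a a a A A A A  =>  a a a a a a a a a a a a a a a A A A A A   (applied A -> A A)
  Step 35: a a a a a a a a a a a a a a a A A A A A  =>  a a a a a a a a a a a a a a a a A A A A   (applied A -> a)
  Step 36: a a a a a a a a a a a a a a a a A A A A  =>  a a a a a a a a a a a a a a a a a A A A   (applied A -> a)
  Step 37: a a a a a a a a a a a a a a a a a A A A  =>  a a a a a a a a a a a a a a a a a A A A A   (applied A -> A A)
  Step 38: a a a a a a a a a a a a a a a a a A A A A  =>  a a a a a a a a a a a a a a a a a a A A A   (applied A -> a)
  Step 39: a a a a a a a a a a a a a a a a a a A A A  =>  a a a a a a a a a a a a a a a a a a a A A   (applied A -> a)
  Step 40: a a a a a a a a a a a a a a a a a a a A A  =>  a a a a a a a a a a a a a a a a a a a A A A   (applied A -> A A)
  Step 41: a a a a a a a a a a a a a a a a a a a A A A  =>  a a a a a a a a a a a a a a a a a a a a A A   (applied A -> a)
  Step 42: a a a a a a a a a a a a a a a a a a a a A A  =>  a a a a a a a a a a a a a a a a a a a a a A   (applied A -> a)
  Step 43: a a a a a a a a a a a a a a a a a a a a a A  =>  a a a a a a a a a a a a a a a a a a a a a a   (applied A -> a)
Final yield: a a a a a a a a a a a a a a a a a a a a a a
Total rewrite steps: 43

43


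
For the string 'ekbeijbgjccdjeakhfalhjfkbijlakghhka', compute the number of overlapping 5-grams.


String 'ekbeijbgjccdjeakhfalhjfkbijlakghhka' has length L = 35.
Number of overlapping n-grams = L - n + 1
Substituting: 35 - 5 + 1 = 31

31


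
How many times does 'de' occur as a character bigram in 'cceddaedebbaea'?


Scanning 'cceddaedebbaea' for bigram 'de':
  Position 0: 'cc' -> no
  Position 1: 'ce' -> no
  Position 2: 'ed' -> no
  Position 3: 'dd' -> no
  Position 4: 'da' -> no
  Position 5: 'ae' -> no
  Position 6: 'ed' -> no
  Position 7: 'de' -> MATCH
  Position 8: 'eb' -> no
  Position 9: 'bb' -> no
  Position 10: 'ba' -> no
  Position 11: 'ae' -> no
  Position 12: 'ea' -> no
Total matches: 1

1


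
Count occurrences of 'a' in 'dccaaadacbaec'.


Scanning 'dccaaadacbaec' for 'a':
  Position 3: 'a' -> MATCH (count: 1)
  Position 4: 'a' -> MATCH (count: 2)
  Position 5: 'a' -> MATCH (count: 3)
  Position 7: 'a' -> MATCH (count: 4)
  Position 10: 'a' -> MATCH (count: 5)
Total occurrences of 'a': 5

5


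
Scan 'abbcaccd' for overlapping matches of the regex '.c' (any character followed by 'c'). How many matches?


Pattern: .c means any character followed by 'c'.
Scanning 'abbcaccd' position-by-position:
  Pos 0: window 'ab' -> no
  Pos 1: window 'bb' -> no
  Pos 2: window 'bc' -> MATCH
  Pos 3: window 'ca' -> no
  Pos 4: window 'ac' -> MATCH
  Pos 5: window 'cc' -> MATCH
  Pos 6: window 'cd' -> no
  Pos 7: window 'd' -> no
Total matches: 3

3


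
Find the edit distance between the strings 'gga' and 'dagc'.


Building DP table for s1='gga' (len 3) and s2='dagc' (len 4):
       d  a  g  c
    0  1  2  3  4
  g 1  1  2  2  3
  g 2  2  2  2  3
  a 3  3  2  3  3
Edit distance = dp[3][4] = 3

3


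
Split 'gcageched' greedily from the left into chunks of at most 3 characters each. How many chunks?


'gcageched' has 9 characters.
Chunking with max size 3:
  Chunk 1: 'gca' (positions 0-2)
  Chunk 2: 'gec' (positions 3-5)
  Chunk 3: 'hed' (positions 6-8)
Total chunks: ceil(9 / 3) = 3

3


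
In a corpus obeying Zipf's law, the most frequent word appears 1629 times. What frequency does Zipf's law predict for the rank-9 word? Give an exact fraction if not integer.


Zipf's law: freq(rank) = f1 / rank
f1 = 1629, rank = 9
freq = 1629 / 9
= 181

181


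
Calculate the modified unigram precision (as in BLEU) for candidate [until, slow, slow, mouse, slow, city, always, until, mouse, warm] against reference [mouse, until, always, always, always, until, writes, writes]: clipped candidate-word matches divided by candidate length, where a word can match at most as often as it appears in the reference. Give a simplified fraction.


Reference word counts: {'always': 3, 'mouse': 1, 'until': 2, 'writes': 2}
Checking each candidate word (with clipping):
  'until' -> in reference (ref count 2, used 1/2) -> match (matches: 1)
  'slow' -> not in reference -> no match (matches: 1)
  'slow' -> not in reference -> no match (matches: 1)
  'mouse' -> in reference (ref count 1, used 1/1) -> match (matches: 2)
  'slow' -> not in reference -> no match (matches: 2)
  'city' -> not in reference -> no match (matches: 2)
  'always' -> in reference (ref count 3, used 1/3) -> match (matches: 3)
  'until' -> in reference (ref count 2, used 2/2) -> match (matches: 4)
  'mouse' -> ref count 1 already used up (1/1) -> clipped, no match (matches: 4)
  'warm' -> not in reference -> no match (matches: 4)
Clipped matches: 4, Candidate length: 10
Precision = 4/10 = 2/5

2/5


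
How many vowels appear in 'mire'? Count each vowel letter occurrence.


Scanning each character of 'mire':
  Position 1: 'm' -> consonant (running count: 0)
  Position 2: 'i' -> vowel (running count: 1)
  Position 3: 'r' -> consonant (running count: 1)
  Position 4: 'e' -> vowel (running count: 2)
Total vowels: 2

2


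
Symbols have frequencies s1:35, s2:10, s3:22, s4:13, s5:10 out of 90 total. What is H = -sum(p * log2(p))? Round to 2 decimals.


Computing entropy H = -sum(p_i * log2(p_i)):
  s1: p = 35/90 = 0.3889, -p*log2(p) = 0.5299
  s2: p = 10/90 = 0.1111, -p*log2(p) = 0.3522
  s3: p = 22/90 = 0.2444, -p*log2(p) = 0.4968
  s4: p = 13/90 = 0.1444, -p*log2(p) = 0.4032
  s5: p = 10/90 = 0.1111, -p*log2(p) = 0.3522
H = sum of terms = 2.1343
Rounded to 2 decimals: 2.13

2.13


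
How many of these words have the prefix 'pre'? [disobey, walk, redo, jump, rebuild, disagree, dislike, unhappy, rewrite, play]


Checking each word for prefix 'pre':
  'disobey' -> no (count: 0)
  'walk' -> no (count: 0)
  'redo' -> no (count: 0)
  'jump' -> no (count: 0)
  'rebuild' -> no (count: 0)
  'disagree' -> no (count: 0)
  'dislike' -> no (count: 0)
  'unhappy' -> no (count: 0)
  'rewrite' -> no (count: 0)
  'play' -> no (count: 0)
Total with prefix 'pre': 0

0


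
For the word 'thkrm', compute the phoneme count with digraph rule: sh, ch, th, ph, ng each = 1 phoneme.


Parsing 'thkrm' greedily, digraphs first:
  'th' -> digraph (1 consonant phoneme) (phonemes so far: 1)
  'k' -> consonant phoneme (phonemes so far: 2)
  'r' -> consonant phoneme (phonemes so far: 3)
  'm' -> consonant phoneme (phonemes so far: 4)
Total phonemes: 4

4


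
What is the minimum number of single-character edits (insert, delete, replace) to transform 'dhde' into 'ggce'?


Building DP table for s1='dhde' (len 4) and s2='ggce' (len 4):
       g  g  c  e
    0  1  2  3  4
  d 1  1  2  3  4
  h 2  2  2  3  4
  d 3  3  3  3  4
  e 4  4  4  4  3
Edit distance = dp[4][4] = 3

3


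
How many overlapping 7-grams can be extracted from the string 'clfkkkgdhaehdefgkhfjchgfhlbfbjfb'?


String 'clfkkkgdhaehdefgkhfjchgfhlbfbjfb' has length L = 32.
Number of overlapping n-grams = L - n + 1
Substituting: 32 - 7 + 1 = 26

26


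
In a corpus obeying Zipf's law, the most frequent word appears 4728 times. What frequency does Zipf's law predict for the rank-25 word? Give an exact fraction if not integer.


Zipf's law: freq(rank) = f1 / rank
f1 = 4728, rank = 25
freq = 4728 / 25
GCD(4728, 25) = 1
Simplified: 4728/25

4728/25


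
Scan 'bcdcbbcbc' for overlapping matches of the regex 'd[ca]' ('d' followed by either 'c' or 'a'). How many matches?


Pattern: d[ca] means 'd' followed by either 'c' or 'a'.
Scanning 'bcdcbbcbc' position-by-position:
  Pos 0: window 'bc' -> no
  Pos 1: window 'cd' -> no
  Pos 2: window 'dc' -> MATCH
  Pos 3: window 'cb' -> no
  Pos 4: window 'bb' -> no
  Pos 5: window 'bc' -> no
  Pos 6: window 'cb' -> no
  Pos 7: window 'bc' -> no
  Pos 8: window 'c' -> no
Total matches: 1

1


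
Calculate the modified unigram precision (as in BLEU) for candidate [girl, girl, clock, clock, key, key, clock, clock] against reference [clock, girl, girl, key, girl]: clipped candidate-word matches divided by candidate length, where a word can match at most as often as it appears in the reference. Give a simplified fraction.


Reference word counts: {'clock': 1, 'girl': 3, 'key': 1}
Checking each candidate word (with clipping):
  'girl' -> in reference (ref count 3, used 1/3) -> match (matches: 1)
  'girl' -> in reference (ref count 3, used 2/3) -> match (matches: 2)
  'clock' -> in reference (ref count 1, used 1/1) -> match (matches: 3)
  'clock' -> ref count 1 already used up (1/1) -> clipped, no match (matches: 3)
  'key' -> in reference (ref count 1, used 1/1) -> match (matches: 4)
  'key' -> ref count 1 already used up (1/1) -> clipped, no match (matches: 4)
  'clock' -> ref count 1 already used up (1/1) -> clipped, no match (matches: 4)
  'clock' -> ref count 1 already used up (1/1) -> clipped, no match (matches: 4)
Clipped matches: 4, Candidate length: 8
Precision = 4/8 = 1/2

1/2


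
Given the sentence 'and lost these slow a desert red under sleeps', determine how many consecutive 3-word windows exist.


Word trigrams from [9] words:
  Trigram 1: (and lost these)
  Trigram 2: (lost these slow)
  Trigram 3: (these slow a)
  Trigram 4: (slow a desert)
  Trigram 5: (a desert red)
  Trigram 6: (desert red under)
  Trigram 7: (red under sleeps)
Total word trigrams: 9 - 2 = 7

7


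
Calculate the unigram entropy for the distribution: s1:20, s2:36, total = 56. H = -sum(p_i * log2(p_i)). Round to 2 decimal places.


Computing entropy H = -sum(p_i * log2(p_i)):
  s1: p = 20/56 = 0.3571, -p*log2(p) = 0.5305
  s2: p = 36/56 = 0.6429, -p*log2(p) = 0.4098
H = sum of terms = 0.9403
Rounded to 2 decimals: 0.94

0.94


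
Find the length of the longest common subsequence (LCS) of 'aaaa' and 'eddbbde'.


DP table for LCS of 'aaaa' and 'eddbbde':
       e  d  d  b  b  d  e
    0  0  0  0  0  0  0  0
  a 0  0  0  0  0  0  0  0
  a 0  0  0  0  0  0  0  0
  a 0  0  0  0  0  0  0  0
  a 0  0  0  0  0  0  0  0
LCS length = 0

0


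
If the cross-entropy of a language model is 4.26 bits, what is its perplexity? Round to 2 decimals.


Perplexity formula: PP = 2^H
H = 4.26
PP = 2^4.26
Decompose: 2^4.26 = 2^4 * 2^0.26
2^4 = 16, 2^0.26 ~ 1.1974787
PP ~ 16 * 1.1974787 = 19.1596592
Rounded to 2 decimals: 19.16

19.16


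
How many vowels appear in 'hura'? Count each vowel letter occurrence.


Scanning each character of 'hura':
  Position 1: 'h' -> consonant (running count: 0)
  Position 2: 'u' -> vowel (running count: 1)
  Position 3: 'r' -> consonant (running count: 1)
  Position 4: 'a' -> vowel (running count: 2)
Total vowels: 2

2


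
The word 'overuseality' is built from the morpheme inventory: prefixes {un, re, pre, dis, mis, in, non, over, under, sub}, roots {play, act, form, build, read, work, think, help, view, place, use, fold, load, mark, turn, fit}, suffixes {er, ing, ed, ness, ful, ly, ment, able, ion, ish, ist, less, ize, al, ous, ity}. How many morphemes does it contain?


Segmenting 'overuseality' against the inventory:
  'over' -> prefix (morpheme 1)
  'use' -> root (morpheme 2)
  'al' -> suffix (morpheme 3)
  'ity' -> suffix (morpheme 4)
Total morphemes: 4

4


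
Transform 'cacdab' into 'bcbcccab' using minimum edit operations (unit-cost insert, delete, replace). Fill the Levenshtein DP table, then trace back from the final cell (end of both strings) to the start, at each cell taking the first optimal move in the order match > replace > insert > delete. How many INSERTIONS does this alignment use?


Edit distance = 4. Backtracking from cell (6, 8) with preference match > replace > insert > delete,
then listing the resulting alignment 'cacdab' -> 'bcbcccab' left to right:
  Step 1: insert 'b' [insertion #1]
  Step 2: keep 'c'
  Step 3: insert 'b' [insertion #2]
  Step 4: replace a->c
  Step 5: keep 'c'
  Step 6: replace d->c
  Step 7: keep 'a'
  Step 8: keep 'b'
Total insertions: 2

2


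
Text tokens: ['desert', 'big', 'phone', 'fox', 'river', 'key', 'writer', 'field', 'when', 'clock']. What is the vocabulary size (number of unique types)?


Listing all tokens and tracking unique types:
  Token 1: 'desert' -> NEW (unique so far: 1)
  Token 2: 'big' -> NEW (unique so far: 2)
  Token 3: 'phone' -> NEW (unique so far: 3)
  Token 4: 'fox' -> NEW (unique so far: 4)
  Token 5: 'river' -> NEW (unique so far: 5)
  Token 6: 'key' -> NEW (unique so far: 6)
  Token 7: 'writer' -> NEW (unique so far: 7)
  Token 8: 'field' -> NEW (unique so far: 8)
  Token 9: 'when' -> NEW (unique so far: 9)
  Token 10: 'clock' -> NEW (unique so far: 10)
Unique types: ('big', 'clock', 'desert', 'field', 'fox', 'key', 'phone', 'river', 'when', 'writer')
Vocabulary size: 10

10


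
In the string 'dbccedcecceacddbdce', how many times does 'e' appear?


Scanning 'dbccedcecceacddbdce' for 'e':
  Position 4: 'e' -> MATCH (count: 1)
  Position 7: 'e' -> MATCH (count: 2)
  Position 10: 'e' -> MATCH (count: 3)
  Position 18: 'e' -> MATCH (count: 4)
Total occurrences of 'e': 4

4


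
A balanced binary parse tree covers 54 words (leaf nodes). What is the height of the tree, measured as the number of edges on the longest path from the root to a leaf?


In a balanced binary tree with n leaves the deepest leaf is ceil(log2(n)) edges below the root.
log2(54) = 5.7549
ceil(5.7549) = 6
height (edges) = 6

6


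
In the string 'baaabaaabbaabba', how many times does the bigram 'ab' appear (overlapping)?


Scanning 'baaabaaabbaabba' for bigram 'ab':
  Position 0: 'ba' -> no
  Position 1: 'aa' -> no
  Position 2: 'aa' -> no
  Position 3: 'ab' -> MATCH
  Position 4: 'ba' -> no
  Position 5: 'aa' -> no
  Position 6: 'aa' -> no
  Position 7: 'ab' -> MATCH
  Position 8: 'bb' -> no
  Position 9: 'ba' -> no
  Position 10: 'aa' -> no
  Position 11: 'ab' -> MATCH
  Position 12: 'bb' -> no
  Position 13: 'ba' -> no
Total matches: 3

3


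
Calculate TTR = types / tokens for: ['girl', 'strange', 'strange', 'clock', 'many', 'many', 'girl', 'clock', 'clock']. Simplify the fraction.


Tokens: 9
Unique types: ('clock', 'girl', 'many', 'strange') = 4
TTR = 4/9
Already in lowest terms.

4/9


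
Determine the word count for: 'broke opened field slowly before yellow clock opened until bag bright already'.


Counting words by splitting on spaces:
  Word 1: 'broke'
  Word 2: 'opened'
  Word 3: 'field'
  Word 4: 'slowly'
  Word 5: 'before'
  Word 6: 'yellow'
  Word 7: 'clock'
  Word 8: 'opened'
  Word 9: 'until'
  Word 10: 'bag'
  Word 11: 'bright'
  Word 12: 'already'
Total words: 12

12


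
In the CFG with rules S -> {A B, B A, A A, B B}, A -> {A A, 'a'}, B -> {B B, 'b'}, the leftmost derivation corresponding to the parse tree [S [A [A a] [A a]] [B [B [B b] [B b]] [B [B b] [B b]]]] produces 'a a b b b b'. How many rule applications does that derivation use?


Every bracketed nonterminal node [X ...] in the tree is produced by exactly one rule application.
Reading the tree off as a leftmost derivation:
  Step 1: S  =>  A B   (applied S -> A B)
  Step 2: A B  =>  A A B   (applied A -> A A)
  Step 3: A A B  =>  a A B   (applied A -> a)
  Step 4: a A B  =>  a a B   (applied A -> a)
  Step 5: a a B  =>  a a B B   (applied B -> B B)
  Step 6: a a B B  =>  a a B B B   (applied B -> B B)
  Step 7: a a B B B  =>  a a b B B   (applied B -> b)
  Step 8: a a b B B  =>  a a b b B   (applied B -> b)
  Step 9: a a b b B  =>  a a b b B B   (applied B -> B B)
  Step 10: a a b b B B  =>  a a b b b B   (applied B -> b)
  Step 11: a a b b b B  =>  a a b b b b   (applied B -> b)
Final yield: a a b b b b
Total rewrite steps: 11

11


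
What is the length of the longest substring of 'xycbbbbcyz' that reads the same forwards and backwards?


Scanning 'xycbbbbcyz' for palindromic substrings.
Substring at positions 1-8: 'ycbbbbcy'.
Check: reverse('ycbbbbcy') = 'ycbbbbcy' -> palindrome confirmed.
Neighbouring characters ('x' / 'z') break symmetry, so it cannot extend further.
No longer palindromic substring exists; longest length = 8

8


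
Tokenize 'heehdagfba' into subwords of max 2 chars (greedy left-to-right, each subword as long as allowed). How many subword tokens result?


'heehdagfba' has 10 characters.
Chunking with max size 2:
  Chunk 1: 'he' (positions 0-1)
  Chunk 2: 'eh' (positions 2-3)
  Chunk 3: 'da' (positions 4-5)
  Chunk 4: 'gf' (positions 6-7)
  Chunk 5: 'ba' (positions 8-9)
Total chunks: ceil(10 / 2) = 5

5


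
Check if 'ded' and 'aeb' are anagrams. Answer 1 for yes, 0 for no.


Sort characters of 'ded': 'dde'
Sort characters of 'aeb': 'abe'
Sorted forms differ -> they are NOT anagrams
Result: 0

0


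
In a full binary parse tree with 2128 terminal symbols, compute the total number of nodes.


Leaf nodes (terminals): 2128
Internal nodes = n - 1 = 2128 - 1 = 2127
Total = leaves + internal = 2128 + 2127 = 4255

4255


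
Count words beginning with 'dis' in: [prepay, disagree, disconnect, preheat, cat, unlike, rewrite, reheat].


Checking each word for prefix 'dis':
  'prepay' -> no (count: 0)
  'disagree' -> YES, starts with 'dis' (count: 1)
  'disconnect' -> YES, starts with 'dis' (count: 2)
  'preheat' -> no (count: 2)
  'cat' -> no (count: 2)
  'unlike' -> no (count: 2)
  'rewrite' -> no (count: 2)
  'reheat' -> no (count: 2)
Total with prefix 'dis': 2

2


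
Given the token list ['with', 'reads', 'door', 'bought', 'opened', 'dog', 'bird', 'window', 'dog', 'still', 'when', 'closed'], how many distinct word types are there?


Listing all tokens and tracking unique types:
  Token 1: 'with' -> NEW (unique so far: 1)
  Token 2: 'reads' -> NEW (unique so far: 2)
  Token 3: 'door' -> NEW (unique so far: 3)
  Token 4: 'bought' -> NEW (unique so far: 4)
  Token 5: 'opened' -> NEW (unique so far: 5)
  Token 6: 'dog' -> NEW (unique so far: 6)
  Token 7: 'bird' -> NEW (unique so far: 7)
  Token 8: 'window' -> NEW (unique so far: 8)
  Token 9: 'dog' -> duplicate (unique so far: 8)
  Token 10: 'still' -> NEW (unique so far: 9)
  Token 11: 'when' -> NEW (unique so far: 10)
  Token 12: 'closed' -> NEW (unique so far: 11)
Unique types: ('bird', 'bought', 'closed', 'dog', 'door', 'opened', 'reads', 'still', 'when', 'window', 'with')
Vocabulary size: 11

11


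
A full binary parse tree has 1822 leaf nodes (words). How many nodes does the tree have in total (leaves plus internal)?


Leaf nodes (terminals): 1822
Internal nodes = n - 1 = 1822 - 1 = 1821
Total = leaves + internal = 1822 + 1821 = 3643

3643


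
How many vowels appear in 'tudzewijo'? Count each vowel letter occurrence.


Scanning each character of 'tudzewijo':
  Position 1: 't' -> consonant (running count: 0)
  Position 2: 'u' -> vowel (running count: 1)
  Position 3: 'd' -> consonant (running count: 1)
  Position 4: 'z' -> consonant (running count: 1)
  Position 5: 'e' -> vowel (running count: 2)
  Position 6: 'w' -> consonant (running count: 2)
  Position 7: 'i' -> vowel (running count: 3)
  Position 8: 'j' -> consonant (running count: 3)
  Position 9: 'o' -> vowel (running count: 4)
Total vowels: 4

4


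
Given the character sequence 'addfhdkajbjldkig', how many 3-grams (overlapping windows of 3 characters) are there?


String 'addfhdkajbjldkig' has length L = 16.
Number of overlapping n-grams = L - n + 1
Substituting: 16 - 3 + 1 = 14

14


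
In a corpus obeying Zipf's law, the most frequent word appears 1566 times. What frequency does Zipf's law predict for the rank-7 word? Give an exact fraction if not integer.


Zipf's law: freq(rank) = f1 / rank
f1 = 1566, rank = 7
freq = 1566 / 7
GCD(1566, 7) = 1
Simplified: 1566/7

1566/7


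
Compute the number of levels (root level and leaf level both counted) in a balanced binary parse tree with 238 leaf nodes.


In a balanced binary tree with n leaves the deepest leaf is ceil(log2(n)) edges below the root,
so counting node levels inclusive of root and leaves gives ceil(log2(n)) + 1 levels.
log2(238) = 7.8948
ceil(7.8948) = 8
levels = 8 + 1 = 9

9


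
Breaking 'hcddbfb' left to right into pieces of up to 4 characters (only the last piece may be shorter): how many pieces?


'hcddbfb' has 7 characters.
Chunking with max size 4:
  Chunk 1: 'hcdd' (positions 0-3)
  Chunk 2: 'bfb' (positions 4-6)
Total chunks: ceil(7 / 4) = 2

2


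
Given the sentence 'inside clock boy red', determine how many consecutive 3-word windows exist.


Word trigrams from [4] words:
  Trigram 1: (inside clock boy)
  Trigram 2: (clock boy red)
Total word trigrams: 4 - 2 = 2

2


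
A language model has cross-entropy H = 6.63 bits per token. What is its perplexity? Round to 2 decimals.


Perplexity formula: PP = 2^H
H = 6.63
PP = 2^6.63
Decompose: 2^6.63 = 2^6 * 2^0.63
2^6 = 64, 2^0.63 ~ 1.5475650
PP ~ 64 * 1.5475650 = 99.0441600
Rounded to 2 decimals: 99.04

99.04


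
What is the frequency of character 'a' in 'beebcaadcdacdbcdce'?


Scanning 'beebcaadcdacdbcdce' for 'a':
  Position 5: 'a' -> MATCH (count: 1)
  Position 6: 'a' -> MATCH (count: 2)
  Position 10: 'a' -> MATCH (count: 3)
Total occurrences of 'a': 3

3


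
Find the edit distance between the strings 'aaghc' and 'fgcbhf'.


Building DP table for s1='aaghc' (len 5) and s2='fgcbhf' (len 6):
       f  g  c  b  h  f
    0  1  2  3  4  5  6
  a 1  1  2  3  4  5  6
  a 2  2  2  3  4  5  6
  g 3  3  2  3  4  5  6
  h 4  4  3  3  4  4  5
  c 5  5  4  3  4  5  5
Edit distance = dp[5][6] = 5

5


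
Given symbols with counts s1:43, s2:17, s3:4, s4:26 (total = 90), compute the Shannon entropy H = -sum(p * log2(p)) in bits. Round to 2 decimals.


Computing entropy H = -sum(p_i * log2(p_i)):
  s1: p = 43/90 = 0.4778, -p*log2(p) = 0.5091
  s2: p = 17/90 = 0.1889, -p*log2(p) = 0.4542
  s3: p = 4/90 = 0.0444, -p*log2(p) = 0.1996
  s4: p = 26/90 = 0.2889, -p*log2(p) = 0.5175
H = sum of terms = 1.6804
Rounded to 2 decimals: 1.68

1.68


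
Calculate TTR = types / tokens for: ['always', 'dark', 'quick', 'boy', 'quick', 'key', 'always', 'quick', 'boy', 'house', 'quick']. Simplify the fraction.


Tokens: 11
Unique types: ('always', 'boy', 'dark', 'house', 'key', 'quick') = 6
TTR = 6/11
Already in lowest terms.

6/11


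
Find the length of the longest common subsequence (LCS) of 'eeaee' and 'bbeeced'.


DP table for LCS of 'eeaee' and 'bbeeced':
       b  b  e  e  c  e  d
    0  0  0  0  0  0  0  0
  e 0  0  0  1  1  1  1  1
  e 0  0  0  1  2  2  2  2
  a 0  0  0  1  2  2  2  2
  e 0  0  0  1  2  2  3  3
  e 0  0  0  1  2  2  3  3
LCS: 'eee'
LCS length = 3

3


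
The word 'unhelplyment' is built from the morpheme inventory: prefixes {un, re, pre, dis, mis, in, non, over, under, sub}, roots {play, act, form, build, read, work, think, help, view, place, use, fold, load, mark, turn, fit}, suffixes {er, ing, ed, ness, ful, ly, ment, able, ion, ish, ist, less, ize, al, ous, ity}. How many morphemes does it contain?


Segmenting 'unhelplyment' against the inventory:
  'un' -> prefix (morpheme 1)
  'help' -> root (morpheme 2)
  'ly' -> suffix (morpheme 3)
  'ment' -> suffix (morpheme 4)
Total morphemes: 4

4


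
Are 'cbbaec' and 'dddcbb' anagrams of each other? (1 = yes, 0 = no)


Sort characters of 'cbbaec': 'abbcce'
Sort characters of 'dddcbb': 'bbcddd'
Sorted forms differ -> they are NOT anagrams
Result: 0

0


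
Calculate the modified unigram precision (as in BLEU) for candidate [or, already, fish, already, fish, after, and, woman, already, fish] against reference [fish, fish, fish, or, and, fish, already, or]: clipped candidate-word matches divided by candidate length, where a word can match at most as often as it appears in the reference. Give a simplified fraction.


Reference word counts: {'already': 1, 'and': 1, 'fish': 4, 'or': 2}
Checking each candidate word (with clipping):
  'or' -> in reference (ref count 2, used 1/2) -> match (matches: 1)
  'already' -> in reference (ref count 1, used 1/1) -> match (matches: 2)
  'fish' -> in reference (ref count 4, used 1/4) -> match (matches: 3)
  'already' -> ref count 1 already used up (1/1) -> clipped, no match (matches: 3)
  'fish' -> in reference (ref count 4, used 2/4) -> match (matches: 4)
  'after' -> not in reference -> no match (matches: 4)
  'and' -> in reference (ref count 1, used 1/1) -> match (matches: 5)
  'woman' -> not in reference -> no match (matches: 5)
  'already' -> ref count 1 already used up (1/1) -> clipped, no match (matches: 5)
  'fish' -> in reference (ref count 4, used 3/4) -> match (matches: 6)
Clipped matches: 6, Candidate length: 10
Precision = 6/10 = 3/5

3/5


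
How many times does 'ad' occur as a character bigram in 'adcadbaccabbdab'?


Scanning 'adcadbaccabbdab' for bigram 'ad':
  Position 0: 'ad' -> MATCH
  Position 1: 'dc' -> no
  Position 2: 'ca' -> no
  Position 3: 'ad' -> MATCH
  Position 4: 'db' -> no
  Position 5: 'ba' -> no
  Position 6: 'ac' -> no
  Position 7: 'cc' -> no
  Position 8: 'ca' -> no
  Position 9: 'ab' -> no
  Position 10: 'bb' -> no
  Position 11: 'bd' -> no
  Position 12: 'da' -> no
  Position 13: 'ab' -> no
Total matches: 2

2


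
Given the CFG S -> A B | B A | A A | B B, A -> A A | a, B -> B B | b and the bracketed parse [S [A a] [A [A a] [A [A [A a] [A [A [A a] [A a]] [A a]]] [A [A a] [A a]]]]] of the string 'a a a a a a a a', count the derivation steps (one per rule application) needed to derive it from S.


Every bracketed nonterminal node [X ...] in the tree is produced by exactly one rule application.
Reading the tree off as a leftmost derivation:
  Step 1: S  =>  A A   (applied S -> A A)
  Step 2: A A  =>  a A   (applied A -> a)
  Step 3: a A  =>  a A A   (applied A -> A A)
  Step 4: a A A  =>  a a A   (applied A -> a)
  Step 5: a a A  =>  a a A A   (applied A -> A A)
  Step 6: a a A A  =>  a a A A A   (applied A -> A A)
  Step 7: a a A A A  =>  a a a A A   (applied A -> a)
  Step 8: a a a A A  =>  a a a A A A   (applied A -> A A)
  Step 9: a a a A A A  =>  a a a A A A A   (applied A -> A A)
  Step 10: a a a A A A A  =>  a a a a A A A   (applied A -> a)
  Step 11: a a a a A A A  =>  a a a a a A A   (applied A -> a)
  Step 12: a a a a a A A  =>  a a a a a a A   (applied A -> a)
  Step 13: a a a a a a A  =>  a a a a a a A A   (applied A -> A A)
  Step 14: a a a a a a A A  =>  a a a a a a a A   (applied A -> a)
  Step 15: a a a a a a a A  =>  a a a a a a a a   (applied A -> a)
Final yield: a a a a a a a a
Total rewrite steps: 15

15


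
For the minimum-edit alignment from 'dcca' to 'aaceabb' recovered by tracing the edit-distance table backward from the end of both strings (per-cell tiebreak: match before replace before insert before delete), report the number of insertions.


Edit distance = 5. Backtracking from cell (4, 7) with preference match > replace > insert > delete,
then listing the resulting alignment 'dcca' -> 'aaceabb' left to right:
  Step 1: insert 'a' [insertion #1]
  Step 2: replace d->a
  Step 3: keep 'c'
  Step 4: replace c->e
  Step 5: keep 'a'
  Step 6: insert 'b' [insertion #2]
  Step 7: insert 'b' [insertion #3]
Total insertions: 3

3


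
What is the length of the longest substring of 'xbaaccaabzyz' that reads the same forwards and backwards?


Scanning 'xbaaccaabzyz' for palindromic substrings.
Substring at positions 1-8: 'baaccaab'.
Check: reverse('baaccaab') = 'baaccaab' -> palindrome confirmed.
Neighbouring characters ('x' / 'z') break symmetry, so it cannot extend further.
No longer palindromic substring exists; longest length = 8

8


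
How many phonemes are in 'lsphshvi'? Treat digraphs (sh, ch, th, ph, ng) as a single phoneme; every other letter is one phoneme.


Parsing 'lsphshvi' greedily, digraphs first:
  'l' -> consonant phoneme (phonemes so far: 1)
  's' -> consonant phoneme (phonemes so far: 2)
  'ph' -> digraph (1 consonant phoneme) (phonemes so far: 3)
  'sh' -> digraph (1 consonant phoneme) (phonemes so far: 4)
  'v' -> consonant phoneme (phonemes so far: 5)
  'i' -> vowel phoneme (phonemes so far: 6)
Total phonemes: 6

6


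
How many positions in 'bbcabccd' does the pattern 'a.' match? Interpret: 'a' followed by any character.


Pattern: a. means 'a' followed by any character.
Scanning 'bbcabccd' position-by-position:
  Pos 0: window 'bb' -> no
  Pos 1: window 'bc' -> no
  Pos 2: window 'ca' -> no
  Pos 3: window 'ab' -> MATCH
  Pos 4: window 'bc' -> no
  Pos 5: window 'cc' -> no
  Pos 6: window 'cd' -> no
  Pos 7: window 'd' -> no
Total matches: 1

1


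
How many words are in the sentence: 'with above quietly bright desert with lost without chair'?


Counting words by splitting on spaces:
  Word 1: 'with'
  Word 2: 'above'
  Word 3: 'quietly'
  Word 4: 'bright'
  Word 5: 'desert'
  Word 6: 'with'
  Word 7: 'lost'
  Word 8: 'without'
  Word 9: 'chair'
Total words: 9

9


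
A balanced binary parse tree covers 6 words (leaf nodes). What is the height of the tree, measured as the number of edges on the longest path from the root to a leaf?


In a balanced binary tree with n leaves the deepest leaf is ceil(log2(n)) edges below the root.
log2(6) = 2.5850
ceil(2.5850) = 3
height (edges) = 3

3


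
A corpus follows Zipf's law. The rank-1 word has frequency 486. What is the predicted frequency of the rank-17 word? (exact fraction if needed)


Zipf's law: freq(rank) = f1 / rank
f1 = 486, rank = 17
freq = 486 / 17
GCD(486, 17) = 1
Simplified: 486/17

486/17


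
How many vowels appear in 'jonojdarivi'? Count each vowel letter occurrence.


Scanning each character of 'jonojdarivi':
  Position 1: 'j' -> consonant (running count: 0)
  Position 2: 'o' -> vowel (running count: 1)
  Position 3: 'n' -> consonant (running count: 1)
  Position 4: 'o' -> vowel (running count: 2)
  Position 5: 'j' -> consonant (running count: 2)
  Position 6: 'd' -> consonant (running count: 2)
  Position 7: 'a' -> vowel (running count: 3)
  Position 8: 'r' -> consonant (running count: 3)
  Position 9: 'i' -> vowel (running count: 4)
  Position 10: 'v' -> consonant (running count: 4)
  Position 11: 'i' -> vowel (running count: 5)
Total vowels: 5

5


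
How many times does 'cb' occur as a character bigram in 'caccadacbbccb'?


Scanning 'caccadacbbccb' for bigram 'cb':
  Position 0: 'ca' -> no
  Position 1: 'ac' -> no
  Position 2: 'cc' -> no
  Position 3: 'ca' -> no
  Position 4: 'ad' -> no
  Position 5: 'da' -> no
  Position 6: 'ac' -> no
  Position 7: 'cb' -> MATCH
  Position 8: 'bb' -> no
  Position 9: 'bc' -> no
  Position 10: 'cc' -> no
  Position 11: 'cb' -> MATCH
Total matches: 2

2


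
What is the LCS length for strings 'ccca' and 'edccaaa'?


DP table for LCS of 'ccca' and 'edccaaa':
       e  d  c  c  a  a  a
    0  0  0  0  0  0  0  0
  c 0  0  0  1  1  1  1  1
  c 0  0  0  1  2  2  2  2
  c 0  0  0  1  2  2  2  2
  a 0  0  0  1  2  3  3  3
LCS: 'cca'
LCS length = 3

3


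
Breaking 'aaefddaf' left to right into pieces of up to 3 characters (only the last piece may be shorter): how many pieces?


'aaefddaf' has 8 characters.
Chunking with max size 3:
  Chunk 1: 'aae' (positions 0-2)
  Chunk 2: 'fdd' (positions 3-5)
  Chunk 3: 'af' (positions 6-7)
Total chunks: ceil(8 / 3) = 3

3


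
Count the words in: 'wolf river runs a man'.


Counting words by splitting on spaces:
  Word 1: 'wolf'
  Word 2: 'river'
  Word 3: 'runs'
  Word 4: 'a'
  Word 5: 'man'
Total words: 5

5


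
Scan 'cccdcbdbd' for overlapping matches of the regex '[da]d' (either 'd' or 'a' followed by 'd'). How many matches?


Pattern: [da]d means either 'd' or 'a' followed by 'd'.
Scanning 'cccdcbdbd' position-by-position:
  Pos 0: window 'cc' -> no
  Pos 1: window 'cc' -> no
  Pos 2: window 'cd' -> no
  Pos 3: window 'dc' -> no
  Pos 4: window 'cb' -> no
  Pos 5: window 'bd' -> no
  Pos 6: window 'db' -> no
  Pos 7: window 'bd' -> no
  Pos 8: window 'd' -> no
Total matches: 0

0


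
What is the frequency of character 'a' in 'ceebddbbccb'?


Scanning 'ceebddbbccb' for 'a':
  No matches found.
Total occurrences of 'a': 0

0


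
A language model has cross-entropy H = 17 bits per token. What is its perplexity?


Perplexity formula: PP = 2^H
H = 17
PP = 2^17
PP = 2^17 = 131072

131072


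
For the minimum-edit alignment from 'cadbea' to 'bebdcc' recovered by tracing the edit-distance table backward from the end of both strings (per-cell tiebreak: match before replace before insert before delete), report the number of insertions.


Edit distance = 6. Backtracking from cell (6, 6) with preference match > replace > insert > delete,
then listing the resulting alignment 'cadbea' -> 'bebdcc' left to right:
  Step 1: replace c->b
  Step 2: replace a->e
  Step 3: replace d->b
  Step 4: replace b->d
  Step 5: replace e->c
  Step 6: replace a->c
Total insertions: 0

0


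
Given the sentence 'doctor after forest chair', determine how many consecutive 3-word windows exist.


Word trigrams from [4] words:
  Trigram 1: (doctor after forest)
  Trigram 2: (after forest chair)
Total word trigrams: 4 - 2 = 2

2


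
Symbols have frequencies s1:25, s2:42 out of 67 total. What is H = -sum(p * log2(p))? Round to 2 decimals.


Computing entropy H = -sum(p_i * log2(p_i)):
  s1: p = 25/67 = 0.3731, -p*log2(p) = 0.5307
  s2: p = 42/67 = 0.6269, -p*log2(p) = 0.4224
H = sum of terms = 0.9531
Rounded to 2 decimals: 0.95

0.95
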